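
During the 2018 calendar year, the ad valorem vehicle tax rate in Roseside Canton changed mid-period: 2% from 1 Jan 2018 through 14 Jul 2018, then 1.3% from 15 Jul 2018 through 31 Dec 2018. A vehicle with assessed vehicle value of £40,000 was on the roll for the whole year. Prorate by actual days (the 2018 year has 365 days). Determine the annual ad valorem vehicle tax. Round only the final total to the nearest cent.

£669.59

1 Jan – 14 Jul 2018: 195 days at 2% → £40,000 × 2% × 195/365 = £427.3973
15 Jul – 31 Dec 2018: 170 days at 1.3% → £40,000 × 1.3% × 170/365 = £242.1918
Total = £669.5890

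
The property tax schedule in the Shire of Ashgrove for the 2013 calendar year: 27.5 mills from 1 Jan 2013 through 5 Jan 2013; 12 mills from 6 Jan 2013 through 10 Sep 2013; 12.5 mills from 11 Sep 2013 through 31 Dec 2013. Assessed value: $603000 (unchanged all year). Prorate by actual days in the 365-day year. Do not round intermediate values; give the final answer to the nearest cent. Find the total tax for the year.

$7456.55

1 Jan – 5 Jan 2013: 5 days at 27.5 mills → $603000 × 2.75% × 5/365 = $227.1575
6 Jan – 10 Sep 2013: 248 days at 12 mills → $603000 × 1.2% × 248/365 = $4916.5151
11 Sep – 31 Dec 2013: 112 days at 12.5 mills → $603000 × 1.25% × 112/365 = $2312.8767
Total = $7456.5493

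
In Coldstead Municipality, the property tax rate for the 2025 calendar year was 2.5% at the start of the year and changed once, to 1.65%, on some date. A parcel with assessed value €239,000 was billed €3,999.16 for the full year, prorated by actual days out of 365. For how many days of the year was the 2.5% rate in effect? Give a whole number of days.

Let d = days at the first rate; then 365 − d days at the second rate.
€239,000 × [2.5%·d + 1.65%·(365−d)] / 365 = €3,999.16
Solving gives d = 10, so the new rate took effect on 11 Jan 2025.

10 days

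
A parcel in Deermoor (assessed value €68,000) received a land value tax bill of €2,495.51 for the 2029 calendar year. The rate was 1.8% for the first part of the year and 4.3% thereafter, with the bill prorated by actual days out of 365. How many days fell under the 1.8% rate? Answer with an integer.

Let d = days at the first rate; then 365 − d days at the second rate.
€68,000 × [1.8%·d + 4.3%·(365−d)] / 365 = €2,495.51
Solving gives d = 92, so the new rate took effect on 3 Apr 2029.

92 days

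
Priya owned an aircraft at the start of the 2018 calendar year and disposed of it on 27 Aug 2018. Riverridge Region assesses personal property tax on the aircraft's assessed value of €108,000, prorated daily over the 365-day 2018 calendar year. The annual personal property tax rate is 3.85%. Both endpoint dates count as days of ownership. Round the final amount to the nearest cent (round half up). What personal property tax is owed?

€2,722.64

Days held (1 Jan – 27 Aug 2018): 239 out of 365
Tax = €108,000 × 3.85% × 239/365 = €2,722.6356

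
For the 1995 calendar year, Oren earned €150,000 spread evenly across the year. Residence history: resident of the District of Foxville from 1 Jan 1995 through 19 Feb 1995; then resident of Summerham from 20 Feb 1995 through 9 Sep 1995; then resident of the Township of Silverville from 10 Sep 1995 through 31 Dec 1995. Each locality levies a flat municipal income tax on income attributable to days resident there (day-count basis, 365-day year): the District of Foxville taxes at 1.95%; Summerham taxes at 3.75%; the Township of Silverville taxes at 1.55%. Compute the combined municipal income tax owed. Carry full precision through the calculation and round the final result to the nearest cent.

€4,233.49

The District of Foxville, 1 Jan – 19 Feb 1995: 50 days → €150,000 × 1.95% × 50/365 = €400.6849
Summerham, 20 Feb – 9 Sep 1995: 202 days → €150,000 × 3.75% × 202/365 = €3,113.0137
The Township of Silverville, 10 Sep – 31 Dec 1995: 113 days → €150,000 × 1.55% × 113/365 = €719.7945
Total = €4,233.4932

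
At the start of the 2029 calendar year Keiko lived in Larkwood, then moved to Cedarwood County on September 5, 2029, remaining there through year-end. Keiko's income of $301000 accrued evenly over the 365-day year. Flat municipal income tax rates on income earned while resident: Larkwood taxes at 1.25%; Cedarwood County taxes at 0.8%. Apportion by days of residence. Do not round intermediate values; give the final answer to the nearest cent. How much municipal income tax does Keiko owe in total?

$3324.61

Larkwood, January 1 – September 4, 2029: 247 days → $301000 × 1.25% × 247/365 = $2546.1301
Cedarwood County, September 5 – December 31, 2029: 118 days → $301000 × 0.8% × 118/365 = $778.4767
Total = $3324.6068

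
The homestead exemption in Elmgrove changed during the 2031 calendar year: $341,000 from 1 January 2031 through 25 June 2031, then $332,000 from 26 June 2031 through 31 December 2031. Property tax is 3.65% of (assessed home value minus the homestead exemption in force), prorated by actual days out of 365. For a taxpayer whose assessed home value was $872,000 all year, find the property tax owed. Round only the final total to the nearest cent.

1 January – 25 June 2031: 176 days, exemption $341,000 → ($872,000 − $341,000) × 3.65% × 176/365 = $9,345.6000
26 June – 31 December 2031: 189 days, exemption $332,000 → ($872,000 − $332,000) × 3.65% × 189/365 = $10,206.0000
Total = $19,551.6000

$19,551.60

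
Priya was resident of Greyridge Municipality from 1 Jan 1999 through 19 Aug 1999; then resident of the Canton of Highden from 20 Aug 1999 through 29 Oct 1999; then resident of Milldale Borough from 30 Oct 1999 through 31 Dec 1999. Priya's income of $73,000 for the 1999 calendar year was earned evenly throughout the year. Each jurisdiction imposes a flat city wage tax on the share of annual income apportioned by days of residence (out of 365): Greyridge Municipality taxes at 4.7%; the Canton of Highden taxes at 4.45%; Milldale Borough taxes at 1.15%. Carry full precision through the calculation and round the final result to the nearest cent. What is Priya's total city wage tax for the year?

$2,948.20

Greyridge Municipality, 1 Jan – 19 Aug 1999: 231 days → $73,000 × 4.7% × 231/365 = $2,171.4000
The Canton of Highden, 20 Aug – 29 Oct 1999: 71 days → $73,000 × 4.45% × 71/365 = $631.9000
Milldale Borough, 30 Oct – 31 Dec 1999: 63 days → $73,000 × 1.15% × 63/365 = $144.9000
Total = $2,948.2000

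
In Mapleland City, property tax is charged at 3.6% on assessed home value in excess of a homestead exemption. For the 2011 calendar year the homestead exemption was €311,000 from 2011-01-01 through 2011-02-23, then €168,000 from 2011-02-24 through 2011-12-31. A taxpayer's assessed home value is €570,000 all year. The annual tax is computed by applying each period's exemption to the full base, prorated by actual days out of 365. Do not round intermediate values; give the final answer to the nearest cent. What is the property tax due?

2011-01-01 to 2011-02-23: 54 days, exemption €311,000 → (€570,000 − €311,000) × 3.6% × 54/365 = €1,379.4411
2011-02-24 to 2011-12-31: 311 days, exemption €168,000 → (€570,000 − €168,000) × 3.6% × 311/365 = €12,330.9370
Total = €13,710.3781

€13,710.38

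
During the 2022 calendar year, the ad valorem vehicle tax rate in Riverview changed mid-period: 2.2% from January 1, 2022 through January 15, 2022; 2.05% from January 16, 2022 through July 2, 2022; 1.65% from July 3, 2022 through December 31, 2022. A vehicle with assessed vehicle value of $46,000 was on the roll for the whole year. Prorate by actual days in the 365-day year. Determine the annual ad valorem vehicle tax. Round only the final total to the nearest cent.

January 1 – January 15, 2022: 15 days at 2.2% → $46,000 × 2.2% × 15/365 = $41.5890
January 16 – July 2, 2022: 168 days at 2.05% → $46,000 × 2.05% × 168/365 = $434.0384
July 3 – December 31, 2022: 182 days at 1.65% → $46,000 × 1.65% × 182/365 = $378.4603
Total = $854.0877

$854.09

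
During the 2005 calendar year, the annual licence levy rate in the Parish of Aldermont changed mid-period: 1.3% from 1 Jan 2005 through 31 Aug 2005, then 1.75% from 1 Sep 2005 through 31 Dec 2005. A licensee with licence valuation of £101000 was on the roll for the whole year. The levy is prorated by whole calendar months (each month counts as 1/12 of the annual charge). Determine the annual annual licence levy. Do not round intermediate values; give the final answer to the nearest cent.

1 Jan – 31 Aug 2005: 8 months at 1.3% → £101000 × 1.3% × 8/12 = £875.3333
1 Sep – 31 Dec 2005: 4 months at 1.75% → £101000 × 1.75% × 4/12 = £589.1667
Total = £1464.5000

£1464.50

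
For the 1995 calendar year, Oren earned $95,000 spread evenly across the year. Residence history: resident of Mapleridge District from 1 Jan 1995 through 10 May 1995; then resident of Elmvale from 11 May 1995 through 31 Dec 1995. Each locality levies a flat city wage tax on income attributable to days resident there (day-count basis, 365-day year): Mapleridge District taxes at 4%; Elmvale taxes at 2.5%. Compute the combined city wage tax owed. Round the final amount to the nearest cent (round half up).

$2,882.53

Mapleridge District, 1 Jan – 10 May 1995: 130 days → $95,000 × 4% × 130/365 = $1,353.4247
Elmvale, 11 May – 31 Dec 1995: 235 days → $95,000 × 2.5% × 235/365 = $1,529.1096
Total = $2,882.5342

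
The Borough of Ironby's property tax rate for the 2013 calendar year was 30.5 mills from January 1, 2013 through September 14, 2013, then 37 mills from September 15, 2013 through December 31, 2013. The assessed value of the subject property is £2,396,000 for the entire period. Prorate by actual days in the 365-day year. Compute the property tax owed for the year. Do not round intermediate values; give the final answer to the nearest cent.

January 1 – September 14, 2013: 257 days at 30.5 mills → £2,396,000 × 3.05% × 257/365 = £51,454.9205
September 15 – December 31, 2013: 108 days at 37 mills → £2,396,000 × 3.7% × 108/365 = £26,231.2767
Total = £77,686.1973

£77,686.20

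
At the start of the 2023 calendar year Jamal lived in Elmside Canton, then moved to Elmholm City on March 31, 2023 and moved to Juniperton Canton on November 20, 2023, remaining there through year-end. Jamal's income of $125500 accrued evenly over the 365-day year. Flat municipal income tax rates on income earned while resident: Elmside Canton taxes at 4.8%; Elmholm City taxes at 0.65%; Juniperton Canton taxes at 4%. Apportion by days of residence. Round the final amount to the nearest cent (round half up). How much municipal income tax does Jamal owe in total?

Elmside Canton, January 1 – March 30, 2023: 89 days → $125500 × 4.8% × 89/365 = $1468.8658
Elmholm City, March 31 – November 19, 2023: 234 days → $125500 × 0.65% × 234/365 = $522.9740
Juniperton Canton, November 20 – December 31, 2023: 42 days → $125500 × 4% × 42/365 = $577.6438
Total = $2569.4836

$2569.48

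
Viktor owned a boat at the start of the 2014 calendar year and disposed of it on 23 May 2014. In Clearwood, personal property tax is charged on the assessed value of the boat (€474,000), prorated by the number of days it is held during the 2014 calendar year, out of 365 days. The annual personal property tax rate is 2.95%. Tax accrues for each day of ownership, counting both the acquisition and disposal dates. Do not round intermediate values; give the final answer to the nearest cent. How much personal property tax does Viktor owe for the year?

€5,478.27

Days held (1 Jan – 23 May 2014): 143 out of 365
Tax = €474,000 × 2.95% × 143/365 = €5,478.2712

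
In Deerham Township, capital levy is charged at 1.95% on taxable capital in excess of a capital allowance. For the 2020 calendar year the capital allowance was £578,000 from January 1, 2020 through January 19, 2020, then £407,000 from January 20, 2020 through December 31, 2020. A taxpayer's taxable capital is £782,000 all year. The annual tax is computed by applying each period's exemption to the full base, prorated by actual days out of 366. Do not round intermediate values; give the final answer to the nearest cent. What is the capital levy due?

January 1 – January 19, 2020: 19 days, exemption £578,000 → (£782,000 − £578,000) × 1.95% × 19/366 = £206.5082
January 20 – December 31, 2020: 347 days, exemption £407,000 → (£782,000 − £407,000) × 1.95% × 347/366 = £6,932.8893
Total = £7,139.3975

£7,139.40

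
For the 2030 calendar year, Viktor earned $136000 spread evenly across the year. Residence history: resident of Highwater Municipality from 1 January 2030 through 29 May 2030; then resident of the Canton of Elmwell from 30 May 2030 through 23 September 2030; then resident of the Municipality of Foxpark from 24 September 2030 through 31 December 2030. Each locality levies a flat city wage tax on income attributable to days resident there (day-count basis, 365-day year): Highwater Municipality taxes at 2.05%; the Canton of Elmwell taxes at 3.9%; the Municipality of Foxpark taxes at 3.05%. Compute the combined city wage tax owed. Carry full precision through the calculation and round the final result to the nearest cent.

$3963.38

Highwater Municipality, 1 January – 29 May 2030: 149 days → $136000 × 2.05% × 149/365 = $1138.1151
The Canton of Elmwell, 30 May – 23 September 2030: 117 days → $136000 × 3.9% × 117/365 = $1700.1863
The Municipality of Foxpark, 24 September – 31 December 2030: 99 days → $136000 × 3.05% × 99/365 = $1125.0740
Total = $3963.3753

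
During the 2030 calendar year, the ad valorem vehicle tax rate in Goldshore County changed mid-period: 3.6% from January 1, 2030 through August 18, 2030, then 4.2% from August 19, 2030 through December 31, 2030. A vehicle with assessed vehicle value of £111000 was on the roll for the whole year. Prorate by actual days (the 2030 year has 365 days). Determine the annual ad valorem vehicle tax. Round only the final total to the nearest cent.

£4242.33

January 1 – August 18, 2030: 230 days at 3.6% → £111000 × 3.6% × 230/365 = £2518.0274
August 19 – December 31, 2030: 135 days at 4.2% → £111000 × 4.2% × 135/365 = £1724.3014
Total = £4242.3288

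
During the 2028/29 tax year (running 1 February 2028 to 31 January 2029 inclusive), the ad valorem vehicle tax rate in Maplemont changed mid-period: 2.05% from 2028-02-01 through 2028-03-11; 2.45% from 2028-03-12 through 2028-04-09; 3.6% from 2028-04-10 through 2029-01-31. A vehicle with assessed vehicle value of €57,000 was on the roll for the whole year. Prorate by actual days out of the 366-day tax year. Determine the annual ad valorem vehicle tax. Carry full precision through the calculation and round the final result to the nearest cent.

€1,903.50

2028-02-01 to 2028-03-11: 40 days at 2.05% → €57,000 × 2.05% × 40/366 = €127.7049
2028-03-12 to 2028-04-09: 29 days at 2.45% → €57,000 × 2.45% × 29/366 = €110.6516
2028-04-10 to 2029-01-31: 297 days at 3.6% → €57,000 × 3.6% × 297/366 = €1,665.1475
Total = €1,903.5041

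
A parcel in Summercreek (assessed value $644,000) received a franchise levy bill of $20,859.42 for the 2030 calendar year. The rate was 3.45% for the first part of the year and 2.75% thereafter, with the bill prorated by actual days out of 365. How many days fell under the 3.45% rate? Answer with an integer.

255 days

Let d = days at the first rate; then 365 − d days at the second rate.
$644,000 × [3.45%·d + 2.75%·(365−d)] / 365 = $20,859.42
Solving gives d = 255, so the new rate took effect on 13 September 2030.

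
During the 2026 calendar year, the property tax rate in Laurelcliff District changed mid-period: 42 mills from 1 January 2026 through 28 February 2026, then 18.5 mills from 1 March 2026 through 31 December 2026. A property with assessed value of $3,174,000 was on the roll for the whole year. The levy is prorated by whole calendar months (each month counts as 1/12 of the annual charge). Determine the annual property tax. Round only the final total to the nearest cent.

1 January – 28 February 2026: 2 months at 42 mills → $3,174,000 × 4.2% × 2/12 = $22,218.0000
1 March – 31 December 2026: 10 months at 18.5 mills → $3,174,000 × 1.85% × 10/12 = $48,932.5000
Total = $71,150.5000

$71,150.50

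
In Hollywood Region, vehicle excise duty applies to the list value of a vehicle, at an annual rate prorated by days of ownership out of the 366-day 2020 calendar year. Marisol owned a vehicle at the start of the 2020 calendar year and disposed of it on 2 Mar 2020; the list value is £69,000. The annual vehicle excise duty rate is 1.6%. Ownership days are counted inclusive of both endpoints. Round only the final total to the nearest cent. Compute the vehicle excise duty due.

£187.02

Days held (1 Jan – 2 Mar 2020): 62 out of 366
Tax = £69,000 × 1.6% × 62/366 = £187.0164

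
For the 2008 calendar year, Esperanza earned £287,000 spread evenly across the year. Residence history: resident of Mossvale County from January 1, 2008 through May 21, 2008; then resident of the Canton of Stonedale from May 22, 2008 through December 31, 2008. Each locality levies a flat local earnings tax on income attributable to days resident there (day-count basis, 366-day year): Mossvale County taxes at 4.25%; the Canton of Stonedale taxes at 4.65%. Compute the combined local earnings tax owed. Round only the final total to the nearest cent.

Mossvale County, January 1 – May 21, 2008: 142 days → £287,000 × 4.25% × 142/366 = £4,732.3634
The Canton of Stonedale, May 22 – December 31, 2008: 224 days → £287,000 × 4.65% × 224/366 = £8,167.7377
Total = £12,900.1011

£12,900.10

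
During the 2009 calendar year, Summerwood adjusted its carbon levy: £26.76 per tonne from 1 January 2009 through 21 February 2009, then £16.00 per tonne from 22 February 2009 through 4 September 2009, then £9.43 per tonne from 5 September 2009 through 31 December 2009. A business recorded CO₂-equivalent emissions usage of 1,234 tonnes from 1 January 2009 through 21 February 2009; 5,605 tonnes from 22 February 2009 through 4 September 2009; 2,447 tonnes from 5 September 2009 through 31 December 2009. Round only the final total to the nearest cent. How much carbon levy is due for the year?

£145,777.05

1 January – 21 February 2009: 1,234 tonnes at £26.76/tonne → £33,021.84
22 February – 4 September 2009: 5,605 tonnes at £16.00/tonne → £89,680.00
5 September – 31 December 2009: 2,447 tonnes at £9.43/tonne → £23,075.21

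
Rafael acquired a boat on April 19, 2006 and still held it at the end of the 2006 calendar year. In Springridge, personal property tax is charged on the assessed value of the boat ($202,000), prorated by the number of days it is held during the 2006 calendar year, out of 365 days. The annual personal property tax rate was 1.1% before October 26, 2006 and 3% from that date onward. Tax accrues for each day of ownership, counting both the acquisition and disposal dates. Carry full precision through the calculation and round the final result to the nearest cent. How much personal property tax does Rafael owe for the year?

$2,269.04

April 19 – October 25, 2006: 190 days at 1.1% → $202,000 × 1.1% × 190/365 = $1,156.6575
October 26 – December 31, 2006: 67 days at 3% → $202,000 × 3% × 67/365 = $1,112.3836
Total = $2,269.0411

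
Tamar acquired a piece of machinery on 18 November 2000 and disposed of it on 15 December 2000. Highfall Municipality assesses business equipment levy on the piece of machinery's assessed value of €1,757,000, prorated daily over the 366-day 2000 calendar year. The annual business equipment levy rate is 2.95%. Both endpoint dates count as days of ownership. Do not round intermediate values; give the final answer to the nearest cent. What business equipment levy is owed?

Days held (18 November – 15 December 2000): 28 out of 366
Tax = €1,757,000 × 2.95% × 28/366 = €3,965.2514

€3,965.25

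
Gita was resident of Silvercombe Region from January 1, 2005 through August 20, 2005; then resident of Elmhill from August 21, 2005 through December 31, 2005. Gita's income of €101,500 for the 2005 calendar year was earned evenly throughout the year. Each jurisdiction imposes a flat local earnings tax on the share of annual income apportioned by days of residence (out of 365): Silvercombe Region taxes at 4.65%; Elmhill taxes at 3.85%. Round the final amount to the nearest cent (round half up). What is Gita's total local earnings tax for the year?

€4,423.87

Silvercombe Region, January 1 – August 20, 2005: 232 days → €101,500 × 4.65% × 232/365 = €2,999.9507
Elmhill, August 21 – December 31, 2005: 133 days → €101,500 × 3.85% × 133/365 = €1,423.9199
Total = €4,423.8705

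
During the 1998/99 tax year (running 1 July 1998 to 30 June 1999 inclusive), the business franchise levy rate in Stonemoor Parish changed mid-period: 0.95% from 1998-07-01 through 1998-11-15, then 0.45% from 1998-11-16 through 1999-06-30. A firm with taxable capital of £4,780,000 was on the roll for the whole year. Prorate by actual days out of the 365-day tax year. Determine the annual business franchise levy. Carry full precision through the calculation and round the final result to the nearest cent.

£30,546.16

1998-07-01 to 1998-11-15: 138 days at 0.95% → £4,780,000 × 0.95% × 138/365 = £17,168.7123
1998-11-16 to 1999-06-30: 227 days at 0.45% → £4,780,000 × 0.45% × 227/365 = £13,377.4521
Total = £30,546.1644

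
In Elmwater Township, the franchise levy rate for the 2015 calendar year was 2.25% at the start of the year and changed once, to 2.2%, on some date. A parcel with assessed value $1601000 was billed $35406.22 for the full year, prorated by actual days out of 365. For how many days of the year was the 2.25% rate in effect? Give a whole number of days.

Let d = days at the first rate; then 365 − d days at the second rate.
$1601000 × [2.25%·d + 2.2%·(365−d)] / 365 = $35406.22
Solving gives d = 84, so the new rate took effect on March 26, 2015.

84 days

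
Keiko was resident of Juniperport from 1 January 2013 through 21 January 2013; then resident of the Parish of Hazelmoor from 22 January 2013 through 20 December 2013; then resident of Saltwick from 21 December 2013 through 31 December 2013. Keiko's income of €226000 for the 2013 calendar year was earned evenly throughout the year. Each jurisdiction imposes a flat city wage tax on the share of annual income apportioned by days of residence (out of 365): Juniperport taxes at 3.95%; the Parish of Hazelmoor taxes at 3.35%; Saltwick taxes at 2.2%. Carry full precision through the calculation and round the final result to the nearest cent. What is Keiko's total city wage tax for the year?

€7570.69

Juniperport, 1 January – 21 January 2013: 21 days → €226000 × 3.95% × 21/365 = €513.6082
The Parish of Hazelmoor, 22 January – 20 December 2013: 333 days → €226000 × 3.35% × 333/365 = €6907.2411
Saltwick, 21 December – 31 December 2013: 11 days → €226000 × 2.2% × 11/365 = €149.8411
Total = €7570.6904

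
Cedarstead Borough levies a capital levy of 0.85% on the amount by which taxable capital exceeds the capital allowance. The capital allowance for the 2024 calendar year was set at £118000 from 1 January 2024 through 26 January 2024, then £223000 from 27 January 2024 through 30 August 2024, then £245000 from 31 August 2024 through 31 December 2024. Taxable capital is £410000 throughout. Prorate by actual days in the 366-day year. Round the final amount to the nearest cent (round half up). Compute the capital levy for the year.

1 January – 26 January 2024: 26 days, exemption £118000 → (£410000 − £118000) × 0.85% × 26/366 = £176.3169
27 January – 30 August 2024: 217 days, exemption £223000 → (£410000 − £223000) × 0.85% × 217/366 = £942.4085
31 August – 31 December 2024: 123 days, exemption £245000 → (£410000 − £245000) × 0.85% × 123/366 = £471.3320
Total = £1590.0574

£1590.06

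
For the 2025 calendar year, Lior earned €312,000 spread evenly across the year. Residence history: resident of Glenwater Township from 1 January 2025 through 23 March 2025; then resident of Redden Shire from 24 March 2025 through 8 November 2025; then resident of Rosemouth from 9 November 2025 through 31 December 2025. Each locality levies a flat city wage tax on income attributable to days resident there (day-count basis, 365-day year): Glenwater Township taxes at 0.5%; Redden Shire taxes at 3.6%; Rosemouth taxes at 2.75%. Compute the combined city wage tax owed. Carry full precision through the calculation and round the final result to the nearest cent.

€8,674.03

Glenwater Township, 1 January – 23 March 2025: 82 days → €312,000 × 0.5% × 82/365 = €350.4658
Redden Shire, 24 March – 8 November 2025: 230 days → €312,000 × 3.6% × 230/365 = €7,077.6986
Rosemouth, 9 November – 31 December 2025: 53 days → €312,000 × 2.75% × 53/365 = €1,245.8630
Total = €8,674.0274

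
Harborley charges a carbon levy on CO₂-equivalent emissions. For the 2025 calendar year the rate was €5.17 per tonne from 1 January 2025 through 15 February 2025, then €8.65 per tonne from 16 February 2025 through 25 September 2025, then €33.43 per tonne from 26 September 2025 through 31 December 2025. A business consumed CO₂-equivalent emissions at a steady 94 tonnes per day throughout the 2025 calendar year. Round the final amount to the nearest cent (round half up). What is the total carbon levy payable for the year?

1 January – 15 February 2025: 46 days × 94 tonnes/day = 4,324 tonnes at €5.17/tonne → €22355.08
16 February – 25 September 2025: 222 days × 94 tonnes/day = 20,868 tonnes at €8.65/tonne → €180508.20
26 September – 31 December 2025: 97 days × 94 tonnes/day = 9,118 tonnes at €33.43/tonne → €304814.74

€507678.02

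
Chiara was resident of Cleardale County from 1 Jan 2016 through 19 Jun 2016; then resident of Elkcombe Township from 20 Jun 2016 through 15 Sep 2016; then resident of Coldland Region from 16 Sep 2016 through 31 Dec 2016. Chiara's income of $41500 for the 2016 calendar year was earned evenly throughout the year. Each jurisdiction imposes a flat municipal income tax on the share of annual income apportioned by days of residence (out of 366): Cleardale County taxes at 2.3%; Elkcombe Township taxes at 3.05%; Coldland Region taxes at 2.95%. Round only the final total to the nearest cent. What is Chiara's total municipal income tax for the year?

$1108.20

Cleardale County, 1 Jan – 19 Jun 2016: 171 days → $41500 × 2.3% × 171/366 = $445.9549
Elkcombe Township, 20 Jun – 15 Sep 2016: 88 days → $41500 × 3.05% × 88/366 = $304.3333
Coldland Region, 16 Sep – 31 Dec 2016: 107 days → $41500 × 2.95% × 107/366 = $357.9092
Total = $1108.1974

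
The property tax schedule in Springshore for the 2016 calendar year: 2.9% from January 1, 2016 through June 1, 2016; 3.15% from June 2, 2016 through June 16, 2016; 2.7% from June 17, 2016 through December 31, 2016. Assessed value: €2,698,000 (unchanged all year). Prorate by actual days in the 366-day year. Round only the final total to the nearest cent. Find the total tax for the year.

January 1 – June 1, 2016: 153 days at 2.9% → €2,698,000 × 2.9% × 153/366 = €32,707.7213
June 2 – June 16, 2016: 15 days at 3.15% → €2,698,000 × 3.15% × 15/366 = €3,483.0738
June 17 – December 31, 2016: 198 days at 2.7% → €2,698,000 × 2.7% × 198/366 = €39,408.4918
Total = €75,599.2869

€75,599.29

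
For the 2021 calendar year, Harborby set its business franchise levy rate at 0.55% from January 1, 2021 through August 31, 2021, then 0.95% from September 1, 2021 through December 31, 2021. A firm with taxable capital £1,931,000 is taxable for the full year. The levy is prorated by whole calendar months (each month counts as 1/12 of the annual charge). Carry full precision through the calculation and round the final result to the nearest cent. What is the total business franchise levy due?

£13,195.17

January 1 – August 31, 2021: 8 months at 0.55% → £1,931,000 × 0.55% × 8/12 = £7,080.3333
September 1 – December 31, 2021: 4 months at 0.95% → £1,931,000 × 0.95% × 4/12 = £6,114.8333
Total = £13,195.1667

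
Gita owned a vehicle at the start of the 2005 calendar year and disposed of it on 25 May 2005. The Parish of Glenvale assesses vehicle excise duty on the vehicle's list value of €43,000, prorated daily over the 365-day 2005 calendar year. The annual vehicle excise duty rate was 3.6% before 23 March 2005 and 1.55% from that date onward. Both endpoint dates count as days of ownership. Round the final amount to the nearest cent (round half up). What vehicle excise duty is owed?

€460.39

1 January – 22 March 2005: 81 days at 3.6% → €43,000 × 3.6% × 81/365 = €343.5288
23 March – 25 May 2005: 64 days at 1.55% → €43,000 × 1.55% × 64/365 = €116.8658
Total = €460.3945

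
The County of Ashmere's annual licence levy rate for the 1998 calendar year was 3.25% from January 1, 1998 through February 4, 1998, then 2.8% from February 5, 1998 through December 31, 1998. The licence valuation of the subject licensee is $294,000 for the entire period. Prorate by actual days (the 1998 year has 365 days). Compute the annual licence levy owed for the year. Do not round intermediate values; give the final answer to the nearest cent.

$8,358.86

January 1 – February 4, 1998: 35 days at 3.25% → $294,000 × 3.25% × 35/365 = $916.2329
February 5 – December 31, 1998: 330 days at 2.8% → $294,000 × 2.8% × 330/365 = $7,442.6301
Total = $8,358.8630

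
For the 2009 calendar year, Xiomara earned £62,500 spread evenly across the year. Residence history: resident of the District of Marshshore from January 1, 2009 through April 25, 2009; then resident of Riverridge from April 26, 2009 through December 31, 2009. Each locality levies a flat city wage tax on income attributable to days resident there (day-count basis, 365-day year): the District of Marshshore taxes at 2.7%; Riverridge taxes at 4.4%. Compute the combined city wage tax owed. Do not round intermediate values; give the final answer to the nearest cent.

The District of Marshshore, January 1 – April 25, 2009: 115 days → £62,500 × 2.7% × 115/365 = £531.6781
Riverridge, April 26 – December 31, 2009: 250 days → £62,500 × 4.4% × 250/365 = £1,883.5616
Total = £2,415.2397

£2,415.24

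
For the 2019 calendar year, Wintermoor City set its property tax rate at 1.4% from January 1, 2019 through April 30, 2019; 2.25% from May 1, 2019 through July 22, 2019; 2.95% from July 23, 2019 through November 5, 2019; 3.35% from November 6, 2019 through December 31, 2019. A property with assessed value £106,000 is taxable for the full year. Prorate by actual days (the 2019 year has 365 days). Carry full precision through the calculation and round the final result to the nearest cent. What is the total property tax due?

£2,483.16

January 1 – April 30, 2019: 120 days at 1.4% → £106,000 × 1.4% × 120/365 = £487.8904
May 1 – July 22, 2019: 83 days at 2.25% → £106,000 × 2.25% × 83/365 = £542.3425
July 23 – November 5, 2019: 106 days at 2.95% → £106,000 × 2.95% × 106/365 = £908.1151
November 6 – December 31, 2019: 56 days at 3.35% → £106,000 × 3.35% × 56/365 = £544.8110
Total = £2,483.1589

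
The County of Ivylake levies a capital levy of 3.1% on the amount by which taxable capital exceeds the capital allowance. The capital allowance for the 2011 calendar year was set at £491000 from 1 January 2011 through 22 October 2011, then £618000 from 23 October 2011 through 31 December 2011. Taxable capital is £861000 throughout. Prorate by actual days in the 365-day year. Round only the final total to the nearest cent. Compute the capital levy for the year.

£10714.96

1 January – 22 October 2011: 295 days, exemption £491000 → (£861000 − £491000) × 3.1% × 295/365 = £9270.2740
23 October – 31 December 2011: 70 days, exemption £618000 → (£861000 − £618000) × 3.1% × 70/365 = £1444.6849
Total = £10714.9589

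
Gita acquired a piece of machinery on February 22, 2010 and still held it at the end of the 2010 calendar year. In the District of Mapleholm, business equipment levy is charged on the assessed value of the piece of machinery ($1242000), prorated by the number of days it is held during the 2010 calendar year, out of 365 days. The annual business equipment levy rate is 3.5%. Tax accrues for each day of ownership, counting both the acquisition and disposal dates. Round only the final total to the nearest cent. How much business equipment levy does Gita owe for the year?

$37277.01

Days held (February 22 – December 31, 2010): 313 out of 365
Tax = $1242000 × 3.5% × 313/365 = $37277.0137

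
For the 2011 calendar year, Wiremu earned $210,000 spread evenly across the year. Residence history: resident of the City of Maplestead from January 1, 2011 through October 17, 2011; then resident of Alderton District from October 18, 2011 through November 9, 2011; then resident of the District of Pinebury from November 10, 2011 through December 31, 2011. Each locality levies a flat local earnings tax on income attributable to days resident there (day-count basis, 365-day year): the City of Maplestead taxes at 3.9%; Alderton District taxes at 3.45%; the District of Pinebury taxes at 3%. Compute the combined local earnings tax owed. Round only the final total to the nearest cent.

The City of Maplestead, January 1 – October 17, 2011: 290 days → $210,000 × 3.9% × 290/365 = $6,507.1233
Alderton District, October 18 – November 9, 2011: 23 days → $210,000 × 3.45% × 23/365 = $456.5342
The District of Pinebury, November 10 – December 31, 2011: 52 days → $210,000 × 3% × 52/365 = $897.5342
Total = $7,861.1918

$7,861.19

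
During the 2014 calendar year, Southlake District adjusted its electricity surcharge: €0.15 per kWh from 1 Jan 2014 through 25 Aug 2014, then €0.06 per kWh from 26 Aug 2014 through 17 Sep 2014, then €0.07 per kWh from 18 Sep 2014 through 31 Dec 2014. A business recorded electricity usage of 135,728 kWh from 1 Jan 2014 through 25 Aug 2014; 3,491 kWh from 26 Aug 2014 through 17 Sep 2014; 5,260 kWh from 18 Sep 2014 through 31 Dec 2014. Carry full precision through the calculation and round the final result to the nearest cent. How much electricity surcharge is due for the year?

€20,936.86

1 Jan – 25 Aug 2014: 135,728 kWh at €0.15/kWh → €20,359.20
26 Aug – 17 Sep 2014: 3,491 kWh at €0.06/kWh → €209.46
18 Sep – 31 Dec 2014: 5,260 kWh at €0.07/kWh → €368.20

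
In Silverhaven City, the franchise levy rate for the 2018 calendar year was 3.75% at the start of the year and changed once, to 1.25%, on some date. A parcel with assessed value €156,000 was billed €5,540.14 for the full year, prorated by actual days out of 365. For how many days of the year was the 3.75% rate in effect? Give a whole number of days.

Let d = days at the first rate; then 365 − d days at the second rate.
€156,000 × [3.75%·d + 1.25%·(365−d)] / 365 = €5,540.14
Solving gives d = 336, so the new rate took effect on December 3, 2018.

336 days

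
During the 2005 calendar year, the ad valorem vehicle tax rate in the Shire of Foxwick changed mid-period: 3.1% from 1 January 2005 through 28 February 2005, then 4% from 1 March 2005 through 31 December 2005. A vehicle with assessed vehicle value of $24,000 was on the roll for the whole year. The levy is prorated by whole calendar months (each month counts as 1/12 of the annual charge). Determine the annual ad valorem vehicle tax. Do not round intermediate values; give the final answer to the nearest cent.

1 January – 28 February 2005: 2 months at 3.1% → $24,000 × 3.1% × 2/12 = $124.0000
1 March – 31 December 2005: 10 months at 4% → $24,000 × 4% × 10/12 = $800.0000
Total = $924.0000

$924.00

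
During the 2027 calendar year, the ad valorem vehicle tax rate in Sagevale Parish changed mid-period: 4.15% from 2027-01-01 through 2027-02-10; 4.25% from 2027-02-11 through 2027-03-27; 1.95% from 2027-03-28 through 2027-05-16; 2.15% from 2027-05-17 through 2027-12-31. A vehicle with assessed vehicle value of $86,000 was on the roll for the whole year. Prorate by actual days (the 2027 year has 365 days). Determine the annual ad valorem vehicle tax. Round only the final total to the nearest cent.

2027-01-01 to 2027-02-10: 41 days at 4.15% → $86,000 × 4.15% × 41/365 = $400.9014
2027-02-11 to 2027-03-27: 45 days at 4.25% → $86,000 × 4.25% × 45/365 = $450.6164
2027-03-28 to 2027-05-16: 50 days at 1.95% → $86,000 × 1.95% × 50/365 = $229.7260
2027-05-17 to 2027-12-31: 229 days at 2.15% → $86,000 × 2.15% × 229/365 = $1,160.0575
Total = $2,241.3014

$2,241.30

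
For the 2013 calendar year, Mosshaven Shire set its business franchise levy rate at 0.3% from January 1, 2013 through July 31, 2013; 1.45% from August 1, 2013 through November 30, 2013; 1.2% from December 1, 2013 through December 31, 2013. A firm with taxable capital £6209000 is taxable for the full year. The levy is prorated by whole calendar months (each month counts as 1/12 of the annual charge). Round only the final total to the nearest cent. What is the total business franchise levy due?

£47084.92

January 1 – July 31, 2013: 7 months at 0.3% → £6209000 × 0.3% × 7/12 = £10865.7500
August 1 – November 30, 2013: 4 months at 1.45% → £6209000 × 1.45% × 4/12 = £30010.1667
December 1 – December 31, 2013: 1 month at 1.2% → £6209000 × 1.2% × 1/12 = £6209.0000
Total = £47084.9167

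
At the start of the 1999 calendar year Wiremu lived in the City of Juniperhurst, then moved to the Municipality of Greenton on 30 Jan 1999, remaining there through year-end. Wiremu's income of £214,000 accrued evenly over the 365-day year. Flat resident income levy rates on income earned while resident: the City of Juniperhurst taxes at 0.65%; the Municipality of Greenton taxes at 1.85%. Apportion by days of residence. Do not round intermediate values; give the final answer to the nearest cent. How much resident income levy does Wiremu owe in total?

£3,754.97

The City of Juniperhurst, 1 Jan – 29 Jan 1999: 29 days → £214,000 × 0.65% × 29/365 = £110.5178
The Municipality of Greenton, 30 Jan – 31 Dec 1999: 336 days → £214,000 × 1.85% × 336/365 = £3,644.4493
Total = £3,754.9671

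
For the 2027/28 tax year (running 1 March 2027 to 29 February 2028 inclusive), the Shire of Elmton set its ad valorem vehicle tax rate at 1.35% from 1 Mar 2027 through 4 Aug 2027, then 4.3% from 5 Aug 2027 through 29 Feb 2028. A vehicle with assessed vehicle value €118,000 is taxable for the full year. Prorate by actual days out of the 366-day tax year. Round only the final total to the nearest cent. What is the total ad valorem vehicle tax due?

€3,580.78

1 Mar – 4 Aug 2027: 157 days at 1.35% → €118,000 × 1.35% × 157/366 = €683.3361
5 Aug 2027 – 29 Feb 2028: 209 days at 4.3% → €118,000 × 4.3% × 209/366 = €2,897.4481
Total = €3,580.7842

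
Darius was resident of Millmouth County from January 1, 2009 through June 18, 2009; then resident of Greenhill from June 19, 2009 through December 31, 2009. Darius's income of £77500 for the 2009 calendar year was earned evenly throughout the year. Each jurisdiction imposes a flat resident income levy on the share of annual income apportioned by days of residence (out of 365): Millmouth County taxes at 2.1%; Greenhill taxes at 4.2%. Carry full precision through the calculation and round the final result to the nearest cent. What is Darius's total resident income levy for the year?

Millmouth County, January 1 – June 18, 2009: 169 days → £77500 × 2.1% × 169/365 = £753.5548
Greenhill, June 19 – December 31, 2009: 196 days → £77500 × 4.2% × 196/365 = £1747.8904
Total = £2501.4452

£2501.45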